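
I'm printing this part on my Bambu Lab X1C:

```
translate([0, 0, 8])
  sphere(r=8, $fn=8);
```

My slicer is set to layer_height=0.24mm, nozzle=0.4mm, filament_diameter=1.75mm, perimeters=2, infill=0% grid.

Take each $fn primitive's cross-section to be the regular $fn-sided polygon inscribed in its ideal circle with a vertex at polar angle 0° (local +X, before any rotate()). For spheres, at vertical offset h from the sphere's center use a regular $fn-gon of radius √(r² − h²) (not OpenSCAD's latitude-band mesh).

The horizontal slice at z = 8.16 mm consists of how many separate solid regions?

1

At z = 8.16 mm: the r=8 sphere contributes a regular 8-gon of circumradius √(8²−0.16²) = 7.998. The result has 1 disconnected region.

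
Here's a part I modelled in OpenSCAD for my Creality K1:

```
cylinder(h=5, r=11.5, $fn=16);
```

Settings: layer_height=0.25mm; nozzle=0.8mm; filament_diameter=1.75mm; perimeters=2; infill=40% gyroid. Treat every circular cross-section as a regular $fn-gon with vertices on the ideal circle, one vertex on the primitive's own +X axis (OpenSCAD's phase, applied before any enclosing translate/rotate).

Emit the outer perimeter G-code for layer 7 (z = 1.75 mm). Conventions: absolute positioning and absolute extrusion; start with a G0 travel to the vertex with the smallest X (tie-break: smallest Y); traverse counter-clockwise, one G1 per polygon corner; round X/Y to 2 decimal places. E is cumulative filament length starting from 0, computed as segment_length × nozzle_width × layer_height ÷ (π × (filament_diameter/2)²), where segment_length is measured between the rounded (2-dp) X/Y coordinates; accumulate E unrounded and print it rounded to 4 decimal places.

G0 X-11.50 Y0.00 Z1.75
G1 X-10.62 Y-4.40 E0.3731
G1 X-8.13 Y-8.13 E0.7460
G1 X-4.40 Y-10.62 E1.1189
G1 X0.00 Y-11.50 E1.4920
G1 X4.40 Y-10.62 E1.8651
G1 X8.13 Y-8.13 E2.2380
G1 X10.62 Y-4.40 E2.6110
G1 X11.50 Y0.00 E2.9841
G1 X10.62 Y4.40 E3.3572
G1 X8.13 Y8.13 E3.7301
G1 X4.40 Y10.62 E4.1030
G1 X0.00 Y11.50 E4.4761
G1 X-4.40 Y10.62 E4.8492
G1 X-8.13 Y8.13 E5.2221
G1 X-10.62 Y4.40 E5.5950
G1 X-11.50 Y0.00 E5.9681

At z = 1.75 mm: the r=11.5 cylinder gives a regular 16-gon of circumradius 11.5 (constant along its height). The outline is a single polygon with 16 vertices. Extrusion per mm of travel: 0.8 × 0.25 / (π × 0.875²) = 0.083150. Accumulating E over each segment gives final E = 5.9681.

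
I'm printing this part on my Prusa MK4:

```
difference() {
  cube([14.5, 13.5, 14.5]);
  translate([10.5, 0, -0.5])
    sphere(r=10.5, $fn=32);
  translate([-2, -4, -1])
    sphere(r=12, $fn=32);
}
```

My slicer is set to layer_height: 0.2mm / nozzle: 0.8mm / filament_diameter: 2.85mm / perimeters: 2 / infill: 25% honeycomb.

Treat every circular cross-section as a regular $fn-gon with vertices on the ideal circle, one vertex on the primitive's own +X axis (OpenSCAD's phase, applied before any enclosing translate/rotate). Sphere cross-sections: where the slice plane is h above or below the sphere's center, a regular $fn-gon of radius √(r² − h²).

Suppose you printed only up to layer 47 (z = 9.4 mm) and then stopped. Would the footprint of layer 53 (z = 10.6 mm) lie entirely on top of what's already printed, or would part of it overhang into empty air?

Compare the two slices. At z = 9.4: the cube is present — its section is the full 14.5×13.5 rectangle (area 195.75 mm²); the sphere at (10.5, 0): section is a regular 32-gon, circumradius = √(r²−h²) = √(10.5²−9.9²) = 3.499 (area = (32/2)·3.499²·sin(360°/32) = 38.21 mm²); the sphere at (-2, -4): section is a regular 32-gon, circumradius = √(r²−h²) = √(12²−10.4²) = 5.987 (area = (32/2)·5.987²·sin(360°/32) = 111.87 mm²); After the difference (first − rest): starting from the 14.5×13.5 cube (195.75 mm²), the r=10.5 sphere at (10.5, 0) partially overlaps it — only the 19.10 mm² overlap (of its 38.21 mm²) is removed, clipping the outline; the r=12 sphere at (-2, -4) partially overlaps it — only the 2.33 mm² overlap (of its 111.87 mm²) is removed, clipping the outline — area = 174.32 mm². At z = 10.6: the cube (footprint 14.5×13.5) is included at this height (area 195.75 mm²); the sphere at (10.5, 0) is not intersected at this z (|z−center|=11.100 > r=10.5); the sphere at (-2, -4): section is a regular 32-gon, circumradius = √(r²−h²) = √(12²−11.6²) = 3.072 (area = (32/2)·3.072²·sin(360°/32) = 29.47 mm²); Subtracting the remaining from the first: starting from the 14.5×13.5 cube (195.75 mm²), the r=12 sphere at (-2, -4) misses the remaining region (no effect) — area = 195.75 mm². Checking containment: at z = 10.6 the cross-section extends beyond the z = 9.4 cross-section by about 21.43 mm².

part overhangs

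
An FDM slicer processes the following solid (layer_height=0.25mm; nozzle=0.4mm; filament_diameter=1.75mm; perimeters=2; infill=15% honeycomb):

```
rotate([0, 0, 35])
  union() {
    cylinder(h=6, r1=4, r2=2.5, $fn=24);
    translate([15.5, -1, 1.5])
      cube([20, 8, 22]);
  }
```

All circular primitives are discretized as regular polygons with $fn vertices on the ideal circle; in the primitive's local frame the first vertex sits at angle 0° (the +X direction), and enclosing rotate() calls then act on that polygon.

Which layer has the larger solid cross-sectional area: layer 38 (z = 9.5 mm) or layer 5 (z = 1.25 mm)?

Layer 38 (z = 9.5): the cone is absent (z outside [0, 6]); the cube at (15.5, -1) is present — its section is the full 20×8 rectangle (area 160.00 mm²); Combining (union): only the 20×8 cube at (15.5, -1) is present, so the union is just that shape — area = 160.00 mm²; (whole slice rotated 35° about Z — lengths, areas and connectivity unchanged). So its area = 160.00 mm². Layer 5 (z = 1.25): the cone (r1=4→r2=2.5) has section circumradius 3.688 here — a regular 24-gon (area = (24/2)·3.688²·sin(360°/24) = 42.23 mm²); the cube at (15.5, -1) is not intersected at this z (z outside [1.5, 23.5]); Merging all regions: only the cone is present, so the union is just that shape — area = 42.23 mm²; (rotated 35° about Z; rotation is an isometry so areas/perimeters/island counts are preserved). So its area = 42.23 mm². Layer 38 is larger (160.00 vs 42.23 mm²).

layer 38 (z = 9.5 mm)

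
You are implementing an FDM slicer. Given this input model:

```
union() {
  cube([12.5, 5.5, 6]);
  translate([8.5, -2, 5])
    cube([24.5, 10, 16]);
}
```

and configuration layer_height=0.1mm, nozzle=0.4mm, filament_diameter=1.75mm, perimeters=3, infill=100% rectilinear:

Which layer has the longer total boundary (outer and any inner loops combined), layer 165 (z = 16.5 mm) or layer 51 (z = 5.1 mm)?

Layer 165 (z = 16.5): the cube is not intersected at this z (z outside [0, 6]); the 24.5×10 cube at (8.5, -2) contributes its full rectangle (perimeter 69.00 mm); Combining (union): only the 24.5×10 cube at (8.5, -2) is present, so the union is just that shape — boundary = 69.00 mm. So its perimeter = 69.00 mm. Layer 51 (z = 5.1): the cube is present — its section is the full 12.5×5.5 rectangle (perimeter 36.00 mm); the cube at (8.5, -2) (footprint 24.5×10) is included at this height (perimeter 69.00 mm); Combining (union): the regions partially overlap (shared area 22.00 mm²), so the edge portions inside another operand are dropped and the merged outline is re-measured after clipping — boundary = 86.00 mm. So its perimeter = 86.00 mm. Layer 51 is larger (86.00 vs 69.00 mm).

layer 51 (z = 5.1 mm)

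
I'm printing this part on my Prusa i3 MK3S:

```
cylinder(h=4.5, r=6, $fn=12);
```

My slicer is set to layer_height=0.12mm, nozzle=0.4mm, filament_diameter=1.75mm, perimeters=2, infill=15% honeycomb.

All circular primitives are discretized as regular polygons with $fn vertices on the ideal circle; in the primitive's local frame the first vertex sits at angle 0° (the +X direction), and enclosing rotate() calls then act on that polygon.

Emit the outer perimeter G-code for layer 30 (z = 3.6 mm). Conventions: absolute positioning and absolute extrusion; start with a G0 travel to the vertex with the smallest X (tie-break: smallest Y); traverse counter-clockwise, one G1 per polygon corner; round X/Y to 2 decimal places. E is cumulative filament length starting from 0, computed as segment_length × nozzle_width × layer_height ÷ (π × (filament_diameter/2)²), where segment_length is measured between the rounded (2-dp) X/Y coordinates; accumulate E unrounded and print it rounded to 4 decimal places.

G0 X-6.00 Y0.00 Z3.60
G1 X-5.20 Y-3.00 E0.0620
G1 X-3.00 Y-5.20 E0.1240
G1 X0.00 Y-6.00 E0.1860
G1 X3.00 Y-5.20 E0.2480
G1 X5.20 Y-3.00 E0.3101
G1 X6.00 Y0.00 E0.3720
G1 X5.20 Y3.00 E0.4340
G1 X3.00 Y5.20 E0.4961
G1 X0.00 Y6.00 E0.5580
G1 X-3.00 Y5.20 E0.6200
G1 X-5.20 Y3.00 E0.6821
G1 X-6.00 Y0.00 E0.7440

At z = 3.6 mm: the r=6 cylinder contributes a regular 12-gon of circumradius 6. The outline is a single polygon with 12 vertices. Extrusion per mm of travel: 0.4 × 0.12 / (π × 0.875²) = 0.019956. Accumulating E over each segment gives final E = 0.7440.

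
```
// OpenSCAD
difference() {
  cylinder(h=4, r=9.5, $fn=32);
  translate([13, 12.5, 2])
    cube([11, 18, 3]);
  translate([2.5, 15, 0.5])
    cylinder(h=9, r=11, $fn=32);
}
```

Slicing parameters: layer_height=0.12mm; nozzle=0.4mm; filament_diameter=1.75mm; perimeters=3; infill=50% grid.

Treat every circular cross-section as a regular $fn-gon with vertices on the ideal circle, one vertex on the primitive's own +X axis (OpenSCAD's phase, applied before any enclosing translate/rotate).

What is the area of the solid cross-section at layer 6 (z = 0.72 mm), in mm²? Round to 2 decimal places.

232.96 mm²

At z = 0.72 mm: the cylinder: section is a regular 32-gon, circumradius r=9.5 (area = (32/2)·9.500²·sin(360°/32) = 281.71 mm²); the cube at (13, 12.5) does not reach this height (z outside [2, 5]); the cylinder at (2.5, 15): section is a regular 32-gon, circumradius r=11 (area = (32/2)·11.000²·sin(360°/32) = 377.69 mm²); Taking the first minus the rest: starting from the r=9.5 cylinder (281.71 mm²), the r=11 cylinder at (2.5, 15) partially overlaps it — only the 48.75 mm² overlap (of its 377.69 mm²) is removed, clipping the outline — area = 232.96 mm². Overall, the cross-section is a single solid region. Net area = 232.96 mm².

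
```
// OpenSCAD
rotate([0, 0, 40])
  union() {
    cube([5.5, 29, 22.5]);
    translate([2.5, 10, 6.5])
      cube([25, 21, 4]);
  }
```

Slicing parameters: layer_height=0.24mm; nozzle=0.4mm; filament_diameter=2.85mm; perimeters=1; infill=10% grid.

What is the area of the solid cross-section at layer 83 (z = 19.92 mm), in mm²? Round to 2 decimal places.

159.50 mm²

At z = 19.92 mm: the cube is present — its section is the full 5.5×29 rectangle (area 159.50 mm²); the cube at (2.5, 10) is not intersected at this z (z outside [6.5, 10.5]); Merging all regions: only the 5.5×29 cube is present, so the union is just that shape — area = 159.50 mm²; (whole slice rotated 40° about Z — lengths, areas and connectivity unchanged). Overall, the cross-section is a single solid region. Net area = 159.50 mm².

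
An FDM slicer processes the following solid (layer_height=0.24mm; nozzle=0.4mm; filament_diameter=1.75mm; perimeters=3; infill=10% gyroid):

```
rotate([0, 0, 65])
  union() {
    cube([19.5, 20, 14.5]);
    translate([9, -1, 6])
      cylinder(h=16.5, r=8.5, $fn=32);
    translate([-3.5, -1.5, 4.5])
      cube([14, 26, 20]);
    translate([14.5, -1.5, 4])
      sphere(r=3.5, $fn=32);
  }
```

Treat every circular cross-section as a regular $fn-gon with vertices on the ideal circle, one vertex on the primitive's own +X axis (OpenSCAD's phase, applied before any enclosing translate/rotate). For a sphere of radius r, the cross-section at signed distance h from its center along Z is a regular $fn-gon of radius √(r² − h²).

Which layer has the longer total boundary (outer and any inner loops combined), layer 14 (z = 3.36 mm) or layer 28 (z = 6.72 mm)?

layer 28 (z = 6.72 mm)

Layer 14 (z = 3.36): the 19.5×20 cube contributes its full rectangle (perimeter 79.00 mm); the cylinder at (9, -1) does not reach this height (z outside [6, 22.5]); the cube at (-3.5, -1.5) is not intersected at this z (z outside [4.5, 24.5]); the r=3.5 sphere at (14.5, -1.5) slices to a regular 32-gon of circumradius 3.441 (√(r²−h²) with h=0.64 from center) (perimeter = 2·32·3.441·sin(180°/32) = 21.59 mm); Merging all regions: the regions partially overlap (shared area 8.53 mm²), so the edge portions inside another operand are dropped and the merged outline is re-measured after clipping — boundary = 86.74 mm; (whole slice rotated 65° about Z — lengths, areas and connectivity unchanged). So its perimeter = 86.74 mm. Layer 28 (z = 6.72): the cube (footprint 19.5×20) is included at this height (perimeter 79.00 mm); the r=8.5 cylinder at (9, -1) gives a regular 32-gon of circumradius 8.5 (constant along its height) (perimeter = 2·32·8.500·sin(180°/32) = 53.32 mm); the 14×26 cube at (-3.5, -1.5) contributes its full rectangle (perimeter 80.00 mm); the r=3.5 sphere at (14.5, -1.5) contributes a regular 32-gon of circumradius √(3.5²−2.72²) = 2.203 (perimeter = 2·32·2.203·sin(180°/32) = 13.82 mm); Combining (union): the regions partially overlap (shared area 335.94 mm²), so the edge portions inside another operand are dropped and the merged outline is re-measured after clipping — boundary = 106.81 mm; (whole slice rotated 65° about Z — lengths, areas and connectivity unchanged). So its perimeter = 106.81 mm. Layer 28 is larger (106.81 vs 86.74 mm).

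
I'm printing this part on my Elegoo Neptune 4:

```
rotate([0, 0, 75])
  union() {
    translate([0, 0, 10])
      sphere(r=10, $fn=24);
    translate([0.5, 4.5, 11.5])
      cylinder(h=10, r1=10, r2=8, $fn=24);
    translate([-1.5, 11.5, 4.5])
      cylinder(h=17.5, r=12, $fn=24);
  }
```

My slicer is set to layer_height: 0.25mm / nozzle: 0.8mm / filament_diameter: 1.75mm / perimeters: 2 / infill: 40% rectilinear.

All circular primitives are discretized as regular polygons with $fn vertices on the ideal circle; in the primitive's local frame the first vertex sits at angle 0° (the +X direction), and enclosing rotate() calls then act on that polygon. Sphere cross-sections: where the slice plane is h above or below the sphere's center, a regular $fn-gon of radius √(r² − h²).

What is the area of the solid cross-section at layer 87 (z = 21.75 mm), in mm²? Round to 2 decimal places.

447.24 mm²

At z = 21.75 mm: the sphere is not intersected at this z (|z−center|=11.750 > r=10); the cone at (0.5, 4.5) is not intersected at this z (z outside [11.5, 21.5]); the cylinder at (-1.5, 11.5): section is a regular 24-gon, circumradius r=12 (area = (24/2)·12.000²·sin(360°/24) = 447.24 mm²); Merging all regions: only the r=12 cylinder at (-1.5, 11.5) is present, so the union is just that shape — area = 447.24 mm²; (whole slice rotated 75° about Z — lengths, areas and connectivity unchanged). Overall, the cross-section is a single solid region. Net area = 447.24 mm².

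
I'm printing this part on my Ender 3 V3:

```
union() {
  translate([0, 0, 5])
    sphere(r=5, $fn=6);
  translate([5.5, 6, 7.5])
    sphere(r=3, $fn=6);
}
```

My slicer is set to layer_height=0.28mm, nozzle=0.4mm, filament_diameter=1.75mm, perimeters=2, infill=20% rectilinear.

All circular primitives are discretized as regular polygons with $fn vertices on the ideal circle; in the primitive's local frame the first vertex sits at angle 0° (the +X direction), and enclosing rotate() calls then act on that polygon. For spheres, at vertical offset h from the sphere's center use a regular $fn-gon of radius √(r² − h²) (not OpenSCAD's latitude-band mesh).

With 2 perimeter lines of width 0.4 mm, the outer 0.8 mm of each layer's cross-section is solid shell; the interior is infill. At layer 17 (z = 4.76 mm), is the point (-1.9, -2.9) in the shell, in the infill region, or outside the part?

infill

At z = 4.76 mm: the r=5 sphere contributes a regular 6-gon of circumradius √(5²−0.24²) = 4.994; the sphere at (5.5, 6): section is a regular 6-gon, circumradius = √(r²−h²) = √(3²−2.74²) = 1.222; Combining (union): the 2 present regions are separate (no shared area or edge), so areas and boundary lengths simply add and each stays a separate island — 2 connected regions. Overall, the cross-section has 2 separate islands. The nearest boundary edge runs (-2.50, -4.33)→(-4.99, 0.00); distance from the point to it = 1.23 mm. (Shell/infill is judged within the island containing the point — the largest one.) The point is inside the cross-section and 1.23 mm from the nearest boundary — more than the 0.8 mm shell width (2 × 0.4), so it's in the infill interior.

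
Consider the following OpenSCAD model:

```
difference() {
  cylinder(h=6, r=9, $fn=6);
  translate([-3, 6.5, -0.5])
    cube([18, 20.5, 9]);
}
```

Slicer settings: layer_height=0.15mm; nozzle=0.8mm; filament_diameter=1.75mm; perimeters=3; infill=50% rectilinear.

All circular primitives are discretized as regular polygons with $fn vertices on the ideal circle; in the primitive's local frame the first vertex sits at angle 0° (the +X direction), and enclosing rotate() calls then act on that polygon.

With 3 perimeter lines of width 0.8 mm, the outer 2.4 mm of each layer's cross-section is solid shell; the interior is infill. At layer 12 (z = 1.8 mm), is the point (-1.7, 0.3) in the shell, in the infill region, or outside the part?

infill

At z = 1.8 mm: the cylinder: section is a regular 6-gon, circumradius r=9; the cube at (-3, 6.5) is present — its section is the full 18×20.5 rectangle; Subtracting the remaining from the first: starting from the r=9 cylinder, the 18×20.5 cube at (-3, 6.5) partially overlaps it — only the 10.19 mm² overlap (of its 369.00 mm²) is removed, clipping the outline — 1 connected region. Overall, the cross-section is a single solid region. The nearest boundary edge runs (-9.00, 0.00)→(-4.50, 7.79); distance from the point to it = 6.17 mm. The point is inside the cross-section and 6.17 mm from the nearest boundary — more than the 2.4 mm shell width (3 × 0.8), so it's in the infill interior.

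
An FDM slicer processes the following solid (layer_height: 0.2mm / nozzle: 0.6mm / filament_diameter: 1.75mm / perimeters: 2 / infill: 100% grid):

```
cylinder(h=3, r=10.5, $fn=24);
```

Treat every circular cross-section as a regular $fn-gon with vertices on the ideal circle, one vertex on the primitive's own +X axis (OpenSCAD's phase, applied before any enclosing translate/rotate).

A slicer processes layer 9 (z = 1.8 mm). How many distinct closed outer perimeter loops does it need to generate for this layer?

1

At z = 1.8 mm: the r=10.5 cylinder gives a regular 24-gon of circumradius 10.5 (constant along its height). The result has 1 disconnected region.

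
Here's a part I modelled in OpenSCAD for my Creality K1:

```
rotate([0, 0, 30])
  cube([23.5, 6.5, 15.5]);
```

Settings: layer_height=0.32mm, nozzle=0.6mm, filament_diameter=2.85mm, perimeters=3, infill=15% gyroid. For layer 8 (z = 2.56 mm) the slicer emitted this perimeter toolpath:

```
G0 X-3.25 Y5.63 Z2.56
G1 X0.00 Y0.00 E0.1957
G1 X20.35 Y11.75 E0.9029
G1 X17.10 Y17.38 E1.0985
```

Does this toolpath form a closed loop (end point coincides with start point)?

Start point (G0): (-3.25, 5.63). End point (last G1): the path does not return to the start — open.

no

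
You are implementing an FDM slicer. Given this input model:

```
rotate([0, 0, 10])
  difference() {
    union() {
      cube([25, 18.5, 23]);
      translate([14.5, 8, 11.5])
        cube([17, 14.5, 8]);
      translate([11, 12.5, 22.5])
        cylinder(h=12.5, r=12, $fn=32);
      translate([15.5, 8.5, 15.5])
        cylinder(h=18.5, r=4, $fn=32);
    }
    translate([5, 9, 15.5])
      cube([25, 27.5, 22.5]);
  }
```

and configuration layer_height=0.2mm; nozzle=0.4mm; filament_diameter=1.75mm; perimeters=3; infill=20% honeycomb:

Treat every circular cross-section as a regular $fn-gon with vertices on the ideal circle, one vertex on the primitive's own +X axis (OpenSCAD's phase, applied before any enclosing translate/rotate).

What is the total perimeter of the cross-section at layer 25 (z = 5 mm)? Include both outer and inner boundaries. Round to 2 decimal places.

87.00 mm

At z = 5 mm: the cube is present — its section is the full 25×18.5 rectangle (perimeter 87.00 mm); the cube at (14.5, 8) is not intersected at this z (z outside [11.5, 19.5]); the cylinder at (11, 12.5) is absent (z outside [22.5, 35]); the cylinder at (15.5, 8.5) is not intersected at this z (z outside [15.5, 34]); Combining (union): only the 25×18.5 cube is present, so the union is just that shape — boundary = 87.00 mm; the cube at (5, 9) is not intersected at this z (z outside [15.5, 38]); Subtracting the remaining from the first: none of the subtracted shapes is present at this height, so that combined region is unchanged — boundary = 87.00 mm; (whole slice rotated 10° about Z — lengths, areas and connectivity unchanged). Overall, the cross-section is a single solid region. Total boundary length (outer) = 87.00 mm.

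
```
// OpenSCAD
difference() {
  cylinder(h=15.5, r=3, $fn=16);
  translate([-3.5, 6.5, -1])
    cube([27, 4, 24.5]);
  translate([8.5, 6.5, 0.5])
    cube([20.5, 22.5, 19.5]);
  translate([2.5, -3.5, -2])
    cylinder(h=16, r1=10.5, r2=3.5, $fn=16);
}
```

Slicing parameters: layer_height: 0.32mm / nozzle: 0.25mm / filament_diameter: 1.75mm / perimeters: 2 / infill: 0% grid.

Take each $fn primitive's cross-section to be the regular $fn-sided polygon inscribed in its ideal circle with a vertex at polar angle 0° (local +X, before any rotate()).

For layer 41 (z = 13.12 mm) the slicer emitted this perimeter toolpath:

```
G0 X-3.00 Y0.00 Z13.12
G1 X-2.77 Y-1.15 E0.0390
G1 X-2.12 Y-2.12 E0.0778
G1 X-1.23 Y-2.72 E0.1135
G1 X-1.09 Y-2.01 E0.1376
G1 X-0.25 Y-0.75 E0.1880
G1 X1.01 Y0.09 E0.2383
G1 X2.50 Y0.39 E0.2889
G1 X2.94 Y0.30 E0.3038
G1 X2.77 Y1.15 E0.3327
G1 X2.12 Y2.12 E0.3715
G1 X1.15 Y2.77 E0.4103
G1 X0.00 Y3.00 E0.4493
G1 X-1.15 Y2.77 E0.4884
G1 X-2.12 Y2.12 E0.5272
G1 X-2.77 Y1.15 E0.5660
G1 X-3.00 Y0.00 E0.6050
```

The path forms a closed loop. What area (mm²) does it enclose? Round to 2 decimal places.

Apply the shoelace formula to the sequence of (X, Y) vertices; enclosed area = 18.51 mm².

18.51 mm²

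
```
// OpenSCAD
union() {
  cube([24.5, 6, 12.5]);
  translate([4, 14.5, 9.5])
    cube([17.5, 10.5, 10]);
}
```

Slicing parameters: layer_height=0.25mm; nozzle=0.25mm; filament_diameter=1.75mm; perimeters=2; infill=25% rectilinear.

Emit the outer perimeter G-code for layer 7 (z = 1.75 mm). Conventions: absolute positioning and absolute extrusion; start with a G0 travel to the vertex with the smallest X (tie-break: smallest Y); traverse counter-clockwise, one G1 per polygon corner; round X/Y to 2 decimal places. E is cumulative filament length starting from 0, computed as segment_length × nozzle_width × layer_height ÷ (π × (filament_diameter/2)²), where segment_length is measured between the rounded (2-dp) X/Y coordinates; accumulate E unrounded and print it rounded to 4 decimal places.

At z = 1.75 mm: the cube (footprint 24.5×6) is included at this height; the cube at (4, 14.5) is not intersected at this z (z outside [9.5, 19.5]); Combining (union): only the 24.5×6 cube is present, so the union is just that shape — 1 connected region. The outline is a single polygon with 4 vertices. Extrusion per mm of travel: 0.25 × 0.25 / (π × 0.875²) = 0.025984. Accumulating E over each segment gives final E = 1.5851.

G0 X0.00 Y0.00 Z1.75
G1 X24.50 Y0.00 E0.6366
G1 X24.50 Y6.00 E0.7925
G1 X0.00 Y6.00 E1.4291
G1 X0.00 Y0.00 E1.5851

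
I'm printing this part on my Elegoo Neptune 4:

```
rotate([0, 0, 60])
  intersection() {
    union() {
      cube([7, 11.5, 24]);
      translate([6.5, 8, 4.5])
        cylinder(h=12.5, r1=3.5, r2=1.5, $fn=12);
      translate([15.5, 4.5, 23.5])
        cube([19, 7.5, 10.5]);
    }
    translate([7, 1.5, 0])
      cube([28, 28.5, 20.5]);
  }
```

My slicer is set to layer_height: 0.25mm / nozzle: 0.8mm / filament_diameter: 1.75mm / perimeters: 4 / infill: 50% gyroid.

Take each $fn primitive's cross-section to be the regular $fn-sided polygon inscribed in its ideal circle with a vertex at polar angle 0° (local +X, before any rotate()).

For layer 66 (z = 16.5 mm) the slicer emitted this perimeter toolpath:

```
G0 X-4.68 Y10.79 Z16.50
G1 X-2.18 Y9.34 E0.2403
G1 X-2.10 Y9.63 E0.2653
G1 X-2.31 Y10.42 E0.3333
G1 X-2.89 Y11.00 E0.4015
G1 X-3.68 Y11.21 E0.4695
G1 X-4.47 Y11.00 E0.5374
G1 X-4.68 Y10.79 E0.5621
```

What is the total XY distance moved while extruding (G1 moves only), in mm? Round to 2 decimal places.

Sum the Euclidean lengths of each G1 segment: total = 6.76 mm.

6.76 mm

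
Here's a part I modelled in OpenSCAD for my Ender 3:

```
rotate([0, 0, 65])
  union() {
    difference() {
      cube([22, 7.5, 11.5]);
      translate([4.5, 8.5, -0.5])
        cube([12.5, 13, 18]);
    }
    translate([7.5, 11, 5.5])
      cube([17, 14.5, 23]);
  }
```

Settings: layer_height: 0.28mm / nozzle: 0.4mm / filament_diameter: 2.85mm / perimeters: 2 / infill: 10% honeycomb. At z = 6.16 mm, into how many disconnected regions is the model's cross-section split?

2

At z = 6.16 mm: the cube is present — its section is the full 22×7.5 rectangle; the cube at (4.5, 8.5) (footprint 12.5×13) is included at this height; Taking the first minus the rest: starting from the 22×7.5 cube, the 12.5×13 cube at (4.5, 8.5) misses the remaining region (no effect) — 1 connected region; the cube at (7.5, 11) (footprint 17×14.5) is included at this height; Combining (union): the 2 present regions are separate (no shared area or edge), so areas and boundary lengths simply add and each stays a separate island — 2 connected regions; (whole slice rotated 65° about Z — lengths, areas and connectivity unchanged). The result has 2 disconnected regions.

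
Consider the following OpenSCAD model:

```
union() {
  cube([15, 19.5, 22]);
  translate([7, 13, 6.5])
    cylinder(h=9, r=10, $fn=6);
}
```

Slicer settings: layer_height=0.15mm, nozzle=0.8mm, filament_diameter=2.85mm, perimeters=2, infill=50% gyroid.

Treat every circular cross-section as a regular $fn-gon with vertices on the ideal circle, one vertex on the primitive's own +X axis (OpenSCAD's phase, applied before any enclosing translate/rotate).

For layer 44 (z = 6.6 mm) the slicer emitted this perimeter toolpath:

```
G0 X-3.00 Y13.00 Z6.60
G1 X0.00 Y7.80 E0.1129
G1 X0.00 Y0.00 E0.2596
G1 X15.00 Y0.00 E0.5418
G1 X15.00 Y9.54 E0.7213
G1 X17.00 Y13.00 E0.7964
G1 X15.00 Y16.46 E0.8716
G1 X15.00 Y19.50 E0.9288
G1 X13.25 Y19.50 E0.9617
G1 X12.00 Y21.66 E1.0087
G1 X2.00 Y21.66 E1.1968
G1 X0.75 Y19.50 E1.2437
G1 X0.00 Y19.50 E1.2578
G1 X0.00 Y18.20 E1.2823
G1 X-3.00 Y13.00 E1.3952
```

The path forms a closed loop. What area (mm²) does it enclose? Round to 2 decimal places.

Apply the shoelace formula to the sequence of (X, Y) vertices; enclosed area = 339.32 mm².

339.32 mm²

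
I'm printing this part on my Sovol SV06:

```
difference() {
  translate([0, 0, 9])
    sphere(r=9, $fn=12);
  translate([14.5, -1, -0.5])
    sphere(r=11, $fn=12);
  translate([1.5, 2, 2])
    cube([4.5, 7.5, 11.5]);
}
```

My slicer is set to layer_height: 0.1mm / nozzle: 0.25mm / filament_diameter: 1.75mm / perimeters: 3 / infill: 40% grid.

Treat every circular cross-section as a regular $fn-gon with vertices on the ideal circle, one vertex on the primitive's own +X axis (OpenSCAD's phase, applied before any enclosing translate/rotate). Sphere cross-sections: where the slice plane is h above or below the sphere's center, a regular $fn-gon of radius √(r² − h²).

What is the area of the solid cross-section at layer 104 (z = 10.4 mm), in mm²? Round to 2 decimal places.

At z = 10.4 mm: the r=9 sphere contributes a regular 12-gon of circumradius √(9²−1.4²) = 8.890 (area = (12/2)·8.890²·sin(360°/12) = 237.12 mm²); the r=11 sphere at (14.5, -1) slices to a regular 12-gon of circumradius 1.480 (√(r²−h²) with h=10.9 from center) (area = (12/2)·1.480²·sin(360°/12) = 6.57 mm²); the 4.5×7.5 cube at (1.5, 2) contributes its full rectangle (area 33.75 mm²); After the difference (first − rest): starting from the r=9 sphere (237.12 mm²), the r=11 sphere at (14.5, -1) misses the remaining region (no effect); the 4.5×7.5 cube at (1.5, 2) partially overlaps it — only the 25.60 mm² overlap (of its 33.75 mm²) is removed, clipping the outline — area = 211.52 mm². Overall, the cross-section is a single solid region. Net area = 211.52 mm².

211.52 mm²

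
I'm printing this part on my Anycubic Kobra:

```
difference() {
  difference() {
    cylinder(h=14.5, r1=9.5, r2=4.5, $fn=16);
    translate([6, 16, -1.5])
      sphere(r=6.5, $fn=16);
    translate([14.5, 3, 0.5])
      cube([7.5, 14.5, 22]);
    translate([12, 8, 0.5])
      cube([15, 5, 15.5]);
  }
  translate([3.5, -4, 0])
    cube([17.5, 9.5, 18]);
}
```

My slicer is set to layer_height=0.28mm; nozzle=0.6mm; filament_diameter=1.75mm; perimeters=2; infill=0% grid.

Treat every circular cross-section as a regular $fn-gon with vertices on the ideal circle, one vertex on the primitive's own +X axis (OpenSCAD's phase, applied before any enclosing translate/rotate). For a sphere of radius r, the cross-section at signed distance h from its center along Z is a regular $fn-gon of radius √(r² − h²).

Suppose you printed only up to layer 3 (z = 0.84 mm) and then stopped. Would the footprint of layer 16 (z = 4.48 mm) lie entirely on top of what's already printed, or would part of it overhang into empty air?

Compare the two slices. At z = 0.84: the cone contributes a regular 16-gon of circumradius 9.210 (interpolated between r1=9.5 and r2=4.5 at t=0.058) (area = (16/2)·9.210²·sin(360°/16) = 259.71 mm²); the sphere at (6, 16): section is a regular 16-gon, circumradius = √(r²−h²) = √(6.5²−2.34²) = 6.064 (area = (16/2)·6.064²·sin(360°/16) = 112.58 mm²); the cube at (14.5, 3) (footprint 7.5×14.5) is included at this height (area 108.75 mm²); the 15×5 cube at (12, 8) contributes its full rectangle (area 75.00 mm²); Taking the first minus the rest: starting from the cone (259.71 mm²), the r=6.5 sphere at (6, 16) misses the remaining region (no effect); the 7.5×14.5 cube at (14.5, 3) misses the remaining region (no effect); the 15×5 cube at (12, 8) misses the remaining region (no effect) — area = 259.71 mm²; the 17.5×9.5 cube at (3.5, -4) contributes its full rectangle (area 166.25 mm²); Taking the first minus the rest: starting from the result so far (259.71 mm²), the 17.5×9.5 cube at (3.5, -4) partially overlaps it — only the 48.68 mm² overlap (of its 166.25 mm²) is removed, clipping the outline — area = 211.03 mm². At z = 4.48: the cone contributes a regular 16-gon of circumradius 7.955 (interpolated between r1=9.5 and r2=4.5 at t=0.309) (area = (16/2)·7.955²·sin(360°/16) = 193.74 mm²); the sphere at (6, 16): section is a regular 16-gon, circumradius = √(r²−h²) = √(6.5²−5.98²) = 2.547 (area = (16/2)·2.547²·sin(360°/16) = 19.87 mm²); the cube at (14.5, 3) (footprint 7.5×14.5) is included at this height (area 108.75 mm²); the 15×5 cube at (12, 8) contributes its full rectangle (area 75.00 mm²); Taking the first minus the rest: starting from the cone (193.74 mm²), the r=6.5 sphere at (6, 16) misses the remaining region (no effect); the 7.5×14.5 cube at (14.5, 3) misses the remaining region (no effect); the 15×5 cube at (12, 8) misses the remaining region (no effect) — area = 193.74 mm²; the cube at (3.5, -4) is present — its section is the full 17.5×9.5 rectangle (area 166.25 mm²); Taking the first minus the rest: starting from that combined region (193.74 mm²), the 17.5×9.5 cube at (3.5, -4) partially overlaps it — only the 36.10 mm² overlap (of its 166.25 mm²) is removed, clipping the outline — area = 157.65 mm². Checking containment: the cross-section at z = 4.48 is a subset of the cross-section at z = 0.84.

entirely on top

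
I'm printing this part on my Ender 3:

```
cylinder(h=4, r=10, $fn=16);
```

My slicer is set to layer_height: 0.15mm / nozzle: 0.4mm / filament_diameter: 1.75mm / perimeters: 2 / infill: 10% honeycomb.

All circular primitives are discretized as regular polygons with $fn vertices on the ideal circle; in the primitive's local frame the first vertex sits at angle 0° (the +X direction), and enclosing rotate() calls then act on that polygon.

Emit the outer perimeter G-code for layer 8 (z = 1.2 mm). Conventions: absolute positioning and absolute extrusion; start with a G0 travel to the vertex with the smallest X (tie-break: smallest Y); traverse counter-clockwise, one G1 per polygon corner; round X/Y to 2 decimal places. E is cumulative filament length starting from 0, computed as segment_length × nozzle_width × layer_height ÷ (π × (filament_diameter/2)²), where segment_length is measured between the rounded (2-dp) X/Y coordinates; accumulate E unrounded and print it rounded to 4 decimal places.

G0 X-10.00 Y0.00 Z1.20
G1 X-9.24 Y-3.83 E0.0974
G1 X-7.07 Y-7.07 E0.1947
G1 X-3.83 Y-9.24 E0.2920
G1 X0.00 Y-10.00 E0.3894
G1 X3.83 Y-9.24 E0.4868
G1 X7.07 Y-7.07 E0.5840
G1 X9.24 Y-3.83 E0.6813
G1 X10.00 Y0.00 E0.7787
G1 X9.24 Y3.83 E0.8761
G1 X7.07 Y7.07 E0.9734
G1 X3.83 Y9.24 E1.0707
G1 X0.00 Y10.00 E1.1681
G1 X-3.83 Y9.24 E1.2655
G1 X-7.07 Y7.07 E1.3627
G1 X-9.24 Y3.83 E1.4600
G1 X-10.00 Y0.00 E1.5574

At z = 1.2 mm: the r=10 cylinder contributes a regular 16-gon of circumradius 10. The outline is a single polygon with 16 vertices. Extrusion per mm of travel: 0.4 × 0.15 / (π × 0.875²) = 0.024945. Accumulating E over each segment gives final E = 1.5574.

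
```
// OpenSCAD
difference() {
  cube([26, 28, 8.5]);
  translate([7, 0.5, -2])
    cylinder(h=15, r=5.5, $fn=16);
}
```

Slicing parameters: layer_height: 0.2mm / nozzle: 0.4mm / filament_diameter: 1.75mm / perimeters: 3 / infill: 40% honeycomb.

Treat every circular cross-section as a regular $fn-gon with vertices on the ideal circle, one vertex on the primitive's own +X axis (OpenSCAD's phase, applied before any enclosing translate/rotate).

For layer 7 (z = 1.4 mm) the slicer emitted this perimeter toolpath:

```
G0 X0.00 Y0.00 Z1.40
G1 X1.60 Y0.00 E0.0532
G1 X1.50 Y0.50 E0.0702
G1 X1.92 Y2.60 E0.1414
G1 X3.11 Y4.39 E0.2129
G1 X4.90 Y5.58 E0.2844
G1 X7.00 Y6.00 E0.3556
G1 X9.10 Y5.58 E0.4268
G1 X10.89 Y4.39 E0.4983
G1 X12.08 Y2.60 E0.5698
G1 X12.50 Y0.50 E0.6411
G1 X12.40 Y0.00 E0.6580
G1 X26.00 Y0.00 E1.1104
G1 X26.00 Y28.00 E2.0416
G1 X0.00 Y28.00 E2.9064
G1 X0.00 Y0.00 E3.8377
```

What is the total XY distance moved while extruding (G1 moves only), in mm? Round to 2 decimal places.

Sum the Euclidean lengths of each G1 segment: total = 115.38 mm.

115.38 mm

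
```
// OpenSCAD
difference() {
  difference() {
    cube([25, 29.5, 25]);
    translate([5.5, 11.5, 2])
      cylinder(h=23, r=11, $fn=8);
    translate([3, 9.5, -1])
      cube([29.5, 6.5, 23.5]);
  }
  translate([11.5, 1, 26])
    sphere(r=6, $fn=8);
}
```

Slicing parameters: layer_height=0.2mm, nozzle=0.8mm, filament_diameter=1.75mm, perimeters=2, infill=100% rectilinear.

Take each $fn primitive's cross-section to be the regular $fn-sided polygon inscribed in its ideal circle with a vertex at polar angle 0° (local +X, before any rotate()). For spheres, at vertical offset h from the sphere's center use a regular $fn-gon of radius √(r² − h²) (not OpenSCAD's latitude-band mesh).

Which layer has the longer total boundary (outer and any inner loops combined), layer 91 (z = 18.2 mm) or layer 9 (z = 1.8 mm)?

layer 9 (z = 1.8 mm)

Layer 91 (z = 18.2): the cube is present — its section is the full 25×29.5 rectangle (perimeter 109.00 mm); the cylinder at (5.5, 11.5): section is a regular 8-gon, circumradius r=11 (perimeter = 2·8·11.000·sin(180°/8) = 67.35 mm); the cube at (3, 9.5) (footprint 29.5×6.5) is included at this height (perimeter 72.00 mm); Taking the first minus the rest: starting from the 25×29.5 cube, the r=11 cylinder at (5.5, 11.5) partially overlaps it — only the 279.59 mm² overlap (of its 342.24 mm²) is removed, clipping the outline; the 29.5×6.5 cube at (3, 9.5) partially overlaps it — only the 60.27 mm² overlap (of its 191.75 mm²) is removed, clipping the outline — boundary = 143.30 mm; the sphere at (11.5, 1) is not intersected at this z (|z−center|=7.800 > r=6); Taking the first minus the rest: none of the subtracted shapes is present at this height, so the result so far is unchanged — boundary = 143.30 mm. So its perimeter = 143.30 mm. Layer 9 (z = 1.8): the cube (footprint 25×29.5) is included at this height (perimeter 109.00 mm); the cylinder at (5.5, 11.5) does not reach this height (z outside [2, 25]); the 29.5×6.5 cube at (3, 9.5) contributes its full rectangle (perimeter 72.00 mm); Taking the first minus the rest: starting from the 25×29.5 cube, the 29.5×6.5 cube at (3, 9.5) partially overlaps it — only the 143.00 mm² overlap (of its 191.75 mm²) is removed, clipping the outline — boundary = 153.00 mm; the sphere at (11.5, 1) is absent (|z−center|=24.200 > r=6); After the difference (first − rest): none of the subtracted shapes is present at this height, so the result so far is unchanged — boundary = 153.00 mm. So its perimeter = 153.00 mm. Layer 9 is larger (153.00 vs 143.30 mm).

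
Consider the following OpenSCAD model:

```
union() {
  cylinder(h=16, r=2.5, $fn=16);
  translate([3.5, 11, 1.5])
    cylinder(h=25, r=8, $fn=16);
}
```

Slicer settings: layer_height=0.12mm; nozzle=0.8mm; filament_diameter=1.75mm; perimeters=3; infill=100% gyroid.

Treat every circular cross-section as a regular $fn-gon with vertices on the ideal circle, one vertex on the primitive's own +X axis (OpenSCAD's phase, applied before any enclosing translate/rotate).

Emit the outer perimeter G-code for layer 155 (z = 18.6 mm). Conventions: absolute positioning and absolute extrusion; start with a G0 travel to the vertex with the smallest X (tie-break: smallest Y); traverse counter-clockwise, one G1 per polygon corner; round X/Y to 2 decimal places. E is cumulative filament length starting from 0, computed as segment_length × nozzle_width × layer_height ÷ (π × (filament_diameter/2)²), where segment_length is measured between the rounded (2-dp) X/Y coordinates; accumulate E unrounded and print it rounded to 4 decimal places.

At z = 18.6 mm: the cylinder does not reach this height (z outside [0, 16]); the r=8 cylinder at (3.5, 11) contributes a regular 16-gon of circumradius 8; Combining (union): only the r=8 cylinder at (3.5, 11) is present, so the union is just that shape — 1 connected region. The outline is a single polygon with 16 vertices. Extrusion per mm of travel: 0.8 × 0.12 / (π × 0.875²) = 0.039912. Accumulating E over each segment gives final E = 1.9934.

G0 X-4.50 Y11.00 Z18.60
G1 X-3.89 Y7.94 E0.1245
G1 X-2.16 Y5.34 E0.2492
G1 X0.44 Y3.61 E0.3738
G1 X3.50 Y3.00 E0.4984
G1 X6.56 Y3.61 E0.6229
G1 X9.16 Y5.34 E0.7475
G1 X10.89 Y7.94 E0.8722
G1 X11.50 Y11.00 E0.9967
G1 X10.89 Y14.06 E1.1212
G1 X9.16 Y16.66 E1.2459
G1 X6.56 Y18.39 E1.3705
G1 X3.50 Y19.00 E1.4951
G1 X0.44 Y18.39 E1.6196
G1 X-2.16 Y16.66 E1.7442
G1 X-3.89 Y14.06 E1.8689
G1 X-4.50 Y11.00 E1.9934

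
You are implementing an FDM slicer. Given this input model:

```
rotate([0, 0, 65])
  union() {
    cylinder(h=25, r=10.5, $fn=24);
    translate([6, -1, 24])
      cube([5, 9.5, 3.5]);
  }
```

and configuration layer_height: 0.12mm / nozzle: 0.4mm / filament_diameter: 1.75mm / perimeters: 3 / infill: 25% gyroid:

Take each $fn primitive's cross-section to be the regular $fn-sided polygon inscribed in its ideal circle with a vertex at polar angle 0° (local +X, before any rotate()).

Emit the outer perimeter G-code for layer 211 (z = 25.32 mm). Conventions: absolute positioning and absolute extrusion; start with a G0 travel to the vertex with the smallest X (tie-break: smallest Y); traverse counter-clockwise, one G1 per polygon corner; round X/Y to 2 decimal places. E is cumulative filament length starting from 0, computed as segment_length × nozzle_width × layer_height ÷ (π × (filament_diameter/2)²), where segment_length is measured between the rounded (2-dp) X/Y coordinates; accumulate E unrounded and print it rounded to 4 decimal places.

G0 X-5.17 Y9.03 Z25.32
G1 X3.44 Y5.02 E0.1895
G1 X5.56 Y9.55 E0.2894
G1 X-3.05 Y13.56 E0.4789
G1 X-5.17 Y9.03 E0.5787

At z = 25.32 mm: the cylinder is not intersected at this z (z outside [0, 25]); the 5×9.5 cube at (6, -1) contributes its full rectangle; Taking the union: only the 5×9.5 cube at (6, -1) is present, so the union is just that shape — 1 connected region; (whole slice rotated 65° about Z — lengths, areas and connectivity unchanged). The outline is a single polygon with 4 vertices. Extrusion per mm of travel: 0.4 × 0.12 / (π × 0.875²) = 0.019956. Accumulating E over each segment gives final E = 0.5787.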